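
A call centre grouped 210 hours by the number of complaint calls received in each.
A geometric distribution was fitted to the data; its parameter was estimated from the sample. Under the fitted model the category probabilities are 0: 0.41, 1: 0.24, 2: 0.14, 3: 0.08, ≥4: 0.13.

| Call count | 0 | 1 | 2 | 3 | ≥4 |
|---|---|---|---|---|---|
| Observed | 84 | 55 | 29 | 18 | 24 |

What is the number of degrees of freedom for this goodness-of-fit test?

There are k = 5 categories and 1 parameter estimated from the data, so df = 5 − 1 − 1 = 3.

3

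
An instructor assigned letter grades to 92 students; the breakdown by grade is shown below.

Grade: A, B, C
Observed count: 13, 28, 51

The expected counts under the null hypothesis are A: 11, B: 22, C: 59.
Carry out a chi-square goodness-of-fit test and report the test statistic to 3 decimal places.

3.085

A: (13 − 11)²/11 = 4/11 = 0.3636
B: (28 − 22)²/22 = 36/22 = 1.6364
C: (51 − 59)²/59 = 64/59 = 1.0847
Sum = 3.085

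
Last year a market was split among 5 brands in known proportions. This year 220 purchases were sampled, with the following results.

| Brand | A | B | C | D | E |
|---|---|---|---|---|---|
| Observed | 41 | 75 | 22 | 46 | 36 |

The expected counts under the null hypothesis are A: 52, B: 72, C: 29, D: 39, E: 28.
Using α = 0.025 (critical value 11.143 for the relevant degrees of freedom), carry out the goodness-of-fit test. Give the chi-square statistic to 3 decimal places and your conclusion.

χ² = (41−52)²/52 + (75−72)²/72 + (22−29)²/29 + (46−39)²/39 + (36−28)²/28
   = 2.3269 + 0.1250 + 1.6897 + 1.2564 + 2.2857
Sum = 7.684
df = 4. Since 7.684 < 11.143, we do not reject H₀.

7.684; do not reject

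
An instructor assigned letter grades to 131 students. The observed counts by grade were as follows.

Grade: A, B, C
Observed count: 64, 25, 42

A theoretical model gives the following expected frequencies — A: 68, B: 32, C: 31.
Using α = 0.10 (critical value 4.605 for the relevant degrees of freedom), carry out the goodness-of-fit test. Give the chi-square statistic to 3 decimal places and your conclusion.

A: (64 − 68)²/68 = 16/68 = 0.2353
B: (25 − 32)²/32 = 49/32 = 1.5313
C: (42 − 31)²/31 = 121/31 = 3.9032
Sum = 5.670
df = 2. Since 5.670 > 4.605, we reject H₀.

5.670; reject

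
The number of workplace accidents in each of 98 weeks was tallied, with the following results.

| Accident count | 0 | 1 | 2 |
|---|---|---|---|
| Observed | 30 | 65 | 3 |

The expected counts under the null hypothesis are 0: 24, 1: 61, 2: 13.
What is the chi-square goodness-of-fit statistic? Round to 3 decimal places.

9.455

χ² = (30−24)²/24 + (65−61)²/61 + (3−13)²/13
   = 1.5000 + 0.2623 + 7.6923
Sum = 9.455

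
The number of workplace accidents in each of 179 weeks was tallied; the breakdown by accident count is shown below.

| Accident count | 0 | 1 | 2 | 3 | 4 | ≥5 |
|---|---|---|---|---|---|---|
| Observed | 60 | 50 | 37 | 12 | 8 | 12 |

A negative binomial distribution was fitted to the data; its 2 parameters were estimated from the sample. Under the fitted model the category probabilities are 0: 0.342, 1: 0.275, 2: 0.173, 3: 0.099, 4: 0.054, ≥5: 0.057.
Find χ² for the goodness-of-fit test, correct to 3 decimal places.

3.662

Expected counts E_i = n·p_i: 179×0.342 = 61.218, 179×0.275 = 49.225, 179×0.173 = 30.967, 179×0.099 = 17.721, 179×0.054 = 9.666, 179×0.057 = 10.203.
χ² = (60−61.218)²/61.218 + (50−49.225)²/49.225 + (37−30.967)²/30.967 + (12−17.721)²/17.721 + (8−9.666)²/9.666 + (12−10.203)²/10.203
   = 0.0242 + 0.0122 + 1.1754 + 1.8470 + 0.2871 + 0.3165
Sum = 3.662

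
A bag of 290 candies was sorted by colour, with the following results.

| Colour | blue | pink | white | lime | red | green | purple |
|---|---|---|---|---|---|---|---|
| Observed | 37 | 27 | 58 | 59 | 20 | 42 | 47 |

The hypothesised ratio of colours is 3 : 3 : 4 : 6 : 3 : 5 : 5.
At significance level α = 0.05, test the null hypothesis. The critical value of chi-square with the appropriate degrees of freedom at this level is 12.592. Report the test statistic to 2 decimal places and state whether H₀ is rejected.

Ratio total = 29. Expected counts: 290×3/29 = 30, 290×3/29 = 30, 290×4/29 = 40, 290×6/29 = 60, 290×3/29 = 30, 290×5/29 = 50, 290×5/29 = 50.
χ² = (37−30)²/30 + (27−30)²/30 + (58−40)²/40 + (59−60)²/60 + (20−30)²/30 + (42−50)²/50 + (47−50)²/50
   = 1.633 + 0.300 + 8.100 + 0.017 + 3.333 + 1.280 + 0.180
Sum = 14.84
df = 6. Since 14.84 > 12.592, we reject H₀.

14.84; reject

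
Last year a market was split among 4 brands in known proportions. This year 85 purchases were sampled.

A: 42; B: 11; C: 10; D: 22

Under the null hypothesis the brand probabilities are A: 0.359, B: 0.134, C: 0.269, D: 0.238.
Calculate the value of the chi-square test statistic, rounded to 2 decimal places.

Expected counts E_i = n·p_i: 85×0.359 = 30.515, 85×0.134 = 11.39, 85×0.269 = 22.865, 85×0.238 = 20.23.
χ² = (42−30.515)²/30.515 + (11−11.39)²/11.39 + (10−22.865)²/22.865 + (22−20.23)²/20.23
   = 4.323 + 0.013 + 7.238 + 0.155
Sum = 11.73

11.73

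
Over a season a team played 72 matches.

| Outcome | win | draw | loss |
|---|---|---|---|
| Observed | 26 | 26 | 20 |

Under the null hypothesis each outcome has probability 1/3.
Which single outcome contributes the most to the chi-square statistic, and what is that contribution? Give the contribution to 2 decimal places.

Expected count for each of the 3 categories: 72/3 = 24.
win: (26 − 24)²/24 = 4/24 = 0.167
draw: (26 − 24)²/24 = 4/24 = 0.167
loss: (20 − 24)²/24 = 16/24 = 0.667
The largest term is for loss: 0.67.

loss, 0.67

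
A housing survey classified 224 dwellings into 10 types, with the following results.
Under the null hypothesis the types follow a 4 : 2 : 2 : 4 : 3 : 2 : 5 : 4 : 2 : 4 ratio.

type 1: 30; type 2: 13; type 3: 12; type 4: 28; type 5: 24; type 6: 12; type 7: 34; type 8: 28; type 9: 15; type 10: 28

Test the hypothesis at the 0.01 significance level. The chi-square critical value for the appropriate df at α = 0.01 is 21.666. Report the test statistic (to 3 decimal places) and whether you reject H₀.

1.314; do not reject

Ratio total = 32. Expected counts: 224×4/32 = 28, 224×2/32 = 14, 224×2/32 = 14, 224×4/32 = 28, 224×3/32 = 21, 224×2/32 = 14, 224×5/32 = 35, 224×4/32 = 28, 224×2/32 = 14, 224×4/32 = 28.
cat          O        E   (O−E)²/E
type 1      30       28     0.1429
type 2      13       14     0.0714
type 3      12       14     0.2857
type 4      28       28     0.0000
type 5      24       21     0.4286
type 6      12       14     0.2857
type 7      34       35     0.0286
type 8      28       28     0.0000
type 9      15       14     0.0714
type 10     28       28     0.0000
Sum = 1.314
df = 9. Since 1.314 < 21.666, we do not reject H₀.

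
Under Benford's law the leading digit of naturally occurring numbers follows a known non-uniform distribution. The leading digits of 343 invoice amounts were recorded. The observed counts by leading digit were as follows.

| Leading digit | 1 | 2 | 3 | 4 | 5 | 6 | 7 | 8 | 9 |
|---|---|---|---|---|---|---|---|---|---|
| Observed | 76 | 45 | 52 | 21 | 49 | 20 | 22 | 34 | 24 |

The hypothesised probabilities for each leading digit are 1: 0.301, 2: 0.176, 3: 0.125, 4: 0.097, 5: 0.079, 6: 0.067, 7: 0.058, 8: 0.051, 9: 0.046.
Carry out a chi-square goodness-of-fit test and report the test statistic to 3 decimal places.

55.744

Expected counts E_i = n·p_i: 343×0.301 = 103.243, 343×0.176 = 60.368, 343×0.125 = 42.875, 343×0.097 = 33.271, 343×0.079 = 27.097, 343×0.067 = 22.981, 343×0.058 = 19.894, 343×0.051 = 17.493, 343×0.046 = 15.778.
χ² = (76−103.243)²/103.243 + (45−60.368)²/60.368 + (52−42.875)²/42.875 + (21−33.271)²/33.271 + (49−27.097)²/27.097 + (20−22.981)²/22.981 + (22−19.894)²/19.894 + (34−17.493)²/17.493 + (24−15.778)²/15.778
   = 7.1887 + 3.9123 + 1.9421 + 4.5258 + 17.7046 + 0.3867 + 0.2229 + 15.5766 + 4.2845
Sum = 55.744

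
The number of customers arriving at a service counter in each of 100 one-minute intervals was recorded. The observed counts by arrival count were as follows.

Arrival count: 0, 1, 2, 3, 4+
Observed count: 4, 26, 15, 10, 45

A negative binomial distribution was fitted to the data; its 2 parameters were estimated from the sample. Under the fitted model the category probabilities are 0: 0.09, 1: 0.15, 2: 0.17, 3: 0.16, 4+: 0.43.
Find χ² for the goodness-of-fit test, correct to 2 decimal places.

Expected counts E_i = n·p_i: 100×0.09 = 9, 100×0.15 = 15, 100×0.17 = 17, 100×0.16 = 16, 100×0.43 = 43.
cat         O        E   (O−E)²/E
0           4        9      2.778
1          26       15      8.067
2          15       17      0.235
3          10       16      2.250
4+         45       43      0.093
Sum = 13.42

13.42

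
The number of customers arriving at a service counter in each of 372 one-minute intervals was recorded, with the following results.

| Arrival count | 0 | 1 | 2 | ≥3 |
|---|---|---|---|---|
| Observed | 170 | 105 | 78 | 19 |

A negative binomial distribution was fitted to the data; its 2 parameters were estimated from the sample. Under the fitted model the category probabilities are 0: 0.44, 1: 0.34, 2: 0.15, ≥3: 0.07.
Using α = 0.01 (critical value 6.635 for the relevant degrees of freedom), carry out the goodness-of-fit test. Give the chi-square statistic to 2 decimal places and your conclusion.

Expected counts E_i = n·p_i: 372×0.44 = 163.68, 372×0.34 = 126.48, 372×0.15 = 55.8, 372×0.07 = 26.04.
cat         O        E   (O−E)²/E
0         170   163.68      0.244
1         105   126.48      3.648
2          78     55.8      8.832
≥3         19    26.04      1.903
Sum = 14.63
df = 1. Since 14.63 > 6.635, we reject H₀.

14.63; reject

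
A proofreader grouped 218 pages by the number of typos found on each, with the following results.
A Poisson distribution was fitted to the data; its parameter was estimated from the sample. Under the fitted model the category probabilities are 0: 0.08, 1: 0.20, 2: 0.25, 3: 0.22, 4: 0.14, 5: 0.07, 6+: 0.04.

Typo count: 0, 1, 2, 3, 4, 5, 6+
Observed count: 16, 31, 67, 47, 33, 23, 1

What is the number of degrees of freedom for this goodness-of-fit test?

There are k = 7 categories and 1 parameter estimated from the data, so df = 7 − 1 − 1 = 5.

5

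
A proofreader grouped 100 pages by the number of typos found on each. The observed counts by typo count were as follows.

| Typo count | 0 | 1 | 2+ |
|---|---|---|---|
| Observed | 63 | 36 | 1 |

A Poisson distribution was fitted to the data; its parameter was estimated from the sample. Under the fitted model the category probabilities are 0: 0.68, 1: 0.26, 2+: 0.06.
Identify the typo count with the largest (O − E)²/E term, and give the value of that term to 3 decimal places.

2+, 4.167

Expected counts E_i = n·p_i: 100×0.68 = 68, 100×0.26 = 26, 100×0.06 = 6.
cat         O        E   (O−E)²/E
0          63       68     0.3676
1          36       26     3.8462
2+          1        6     4.1667
The largest term is for 2+: 4.167.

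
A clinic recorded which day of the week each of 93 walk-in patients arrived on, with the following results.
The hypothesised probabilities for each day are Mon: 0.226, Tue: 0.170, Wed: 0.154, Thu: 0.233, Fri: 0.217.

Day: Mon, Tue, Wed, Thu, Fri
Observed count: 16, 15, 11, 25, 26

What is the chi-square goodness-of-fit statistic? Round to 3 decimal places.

Expected counts E_i = n·p_i: 93×0.226 = 21.018, 93×0.170 = 15.81, 93×0.154 = 14.322, 93×0.233 = 21.669, 93×0.217 = 20.181.
cat         O        E   (O−E)²/E
Mon        16   21.018     1.1980
Tue        15    15.81     0.0415
Wed        11   14.322     0.7705
Thu        25   21.669     0.5120
Fri        26   20.181     1.6779
Sum = 4.200

4.200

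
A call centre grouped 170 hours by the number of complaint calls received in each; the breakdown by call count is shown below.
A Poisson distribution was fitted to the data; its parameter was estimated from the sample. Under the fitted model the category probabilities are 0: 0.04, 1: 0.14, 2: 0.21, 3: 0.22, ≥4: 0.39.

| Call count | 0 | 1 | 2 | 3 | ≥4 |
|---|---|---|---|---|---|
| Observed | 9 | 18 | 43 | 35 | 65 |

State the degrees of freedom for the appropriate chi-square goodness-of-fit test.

There are k = 5 categories and 1 parameter estimated from the data, so df = 5 − 1 − 1 = 3.

3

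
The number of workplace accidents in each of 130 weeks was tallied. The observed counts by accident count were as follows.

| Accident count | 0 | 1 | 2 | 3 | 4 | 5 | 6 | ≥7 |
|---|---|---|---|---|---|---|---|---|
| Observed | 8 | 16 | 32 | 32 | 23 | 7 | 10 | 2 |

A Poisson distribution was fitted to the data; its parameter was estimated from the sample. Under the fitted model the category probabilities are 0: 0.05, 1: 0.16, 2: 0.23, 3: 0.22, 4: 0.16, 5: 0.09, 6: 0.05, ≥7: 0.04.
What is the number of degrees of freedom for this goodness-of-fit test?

6

There are k = 8 categories and 1 parameter estimated from the data, so df = 8 − 1 − 1 = 6.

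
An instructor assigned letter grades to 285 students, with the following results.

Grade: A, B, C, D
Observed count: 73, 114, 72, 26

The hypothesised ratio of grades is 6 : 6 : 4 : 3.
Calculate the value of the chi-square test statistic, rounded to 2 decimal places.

20.03

Ratio total = 19. Expected counts: 285×6/19 = 90, 285×6/19 = 90, 285×4/19 = 60, 285×3/19 = 45.
χ² = (73−90)²/90 + (114−90)²/90 + (72−60)²/60 + (26−45)²/45
   = 3.211 + 6.400 + 2.400 + 8.022
Sum = 20.03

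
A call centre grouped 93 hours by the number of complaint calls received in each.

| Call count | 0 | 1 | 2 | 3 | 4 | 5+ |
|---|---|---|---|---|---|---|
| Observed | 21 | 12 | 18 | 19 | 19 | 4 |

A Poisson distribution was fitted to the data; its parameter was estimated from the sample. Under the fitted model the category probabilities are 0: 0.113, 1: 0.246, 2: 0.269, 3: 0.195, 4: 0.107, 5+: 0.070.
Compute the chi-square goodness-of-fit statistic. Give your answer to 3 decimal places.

26.851

Expected counts E_i = n·p_i: 93×0.113 = 10.509, 93×0.246 = 22.878, 93×0.269 = 25.017, 93×0.195 = 18.135, 93×0.107 = 9.951, 93×0.070 = 6.51.
0: (21 − 10.509)²/10.509 = 110.061081/10.509 = 10.4730
1: (12 − 22.878)²/22.878 = 118.330884/22.878 = 5.1723
2: (18 − 25.017)²/25.017 = 49.238289/25.017 = 1.9682
3: (19 − 18.135)²/18.135 = 0.748225/18.135 = 0.0413
4: (19 − 9.951)²/9.951 = 81.884401/9.951 = 8.2288
5+: (4 − 6.51)²/6.51 = 6.3001/6.51 = 0.9678
Sum = 26.851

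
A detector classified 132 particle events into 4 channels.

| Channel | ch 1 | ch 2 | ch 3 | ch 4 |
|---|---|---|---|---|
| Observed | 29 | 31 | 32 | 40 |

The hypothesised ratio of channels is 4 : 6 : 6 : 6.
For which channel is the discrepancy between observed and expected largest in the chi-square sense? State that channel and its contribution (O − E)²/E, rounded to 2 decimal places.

Ratio total = 22. Expected counts: 132×4/22 = 24, 132×6/22 = 36, 132×6/22 = 36, 132×6/22 = 36.
cat         O        E   (O−E)²/E
ch 1       29       24      1.042
ch 2       31       36      0.694
ch 3       32       36      0.444
ch 4       40       36      0.444
The largest term is for ch 1: 1.04.

ch 1, 1.04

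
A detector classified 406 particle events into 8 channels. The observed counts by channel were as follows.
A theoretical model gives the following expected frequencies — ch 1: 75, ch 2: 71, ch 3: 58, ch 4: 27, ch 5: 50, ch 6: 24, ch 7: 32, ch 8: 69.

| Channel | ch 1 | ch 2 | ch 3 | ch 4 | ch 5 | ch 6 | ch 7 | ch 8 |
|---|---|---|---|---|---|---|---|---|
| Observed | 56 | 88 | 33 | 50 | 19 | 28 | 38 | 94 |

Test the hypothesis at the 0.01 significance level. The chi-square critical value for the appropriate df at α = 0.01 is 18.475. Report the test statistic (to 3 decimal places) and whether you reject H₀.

69.322; reject

ch 1: (56 − 75)²/75 = 361/75 = 4.8133
ch 2: (88 − 71)²/71 = 289/71 = 4.0704
ch 3: (33 − 58)²/58 = 625/58 = 10.7759
ch 4: (50 − 27)²/27 = 529/27 = 19.5926
ch 5: (19 − 50)²/50 = 961/50 = 19.2200
ch 6: (28 − 24)²/24 = 16/24 = 0.6667
ch 7: (38 − 32)²/32 = 36/32 = 1.1250
ch 8: (94 − 69)²/69 = 625/69 = 9.0580
Sum = 69.322
df = 7. Since 69.322 > 18.475, we reject H₀.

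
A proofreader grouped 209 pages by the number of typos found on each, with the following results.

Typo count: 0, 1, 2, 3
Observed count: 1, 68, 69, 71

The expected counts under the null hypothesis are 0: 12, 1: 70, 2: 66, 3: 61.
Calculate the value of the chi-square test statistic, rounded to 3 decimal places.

11.916

χ² = (1−12)²/12 + (68−70)²/70 + (69−66)²/66 + (71−61)²/61
   = 10.0833 + 0.0571 + 0.1364 + 1.6393
Sum = 11.916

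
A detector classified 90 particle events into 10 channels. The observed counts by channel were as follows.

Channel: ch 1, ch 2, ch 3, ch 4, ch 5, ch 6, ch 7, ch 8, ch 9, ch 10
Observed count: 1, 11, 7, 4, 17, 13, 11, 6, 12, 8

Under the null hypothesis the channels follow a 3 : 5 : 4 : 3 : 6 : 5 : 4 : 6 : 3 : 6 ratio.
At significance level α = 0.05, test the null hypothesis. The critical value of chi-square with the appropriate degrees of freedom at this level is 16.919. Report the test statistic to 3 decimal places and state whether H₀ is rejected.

19.500; reject

Ratio total = 45. Expected counts: 90×3/45 = 6, 90×5/45 = 10, 90×4/45 = 8, 90×3/45 = 6, 90×6/45 = 12, 90×5/45 = 10, 90×4/45 = 8, 90×6/45 = 12, 90×3/45 = 6, 90×6/45 = 12.
cat         O        E   (O−E)²/E
ch 1        1        6     4.1667
ch 2       11       10     0.1000
ch 3        7        8     0.1250
ch 4        4        6     0.6667
ch 5       17       12     2.0833
ch 6       13       10     0.9000
ch 7       11        8     1.1250
ch 8        6       12     3.0000
ch 9       12        6     6.0000
ch 10       8       12     1.3333
Sum = 19.500
df = 9. Since 19.500 > 16.919, we reject H₀.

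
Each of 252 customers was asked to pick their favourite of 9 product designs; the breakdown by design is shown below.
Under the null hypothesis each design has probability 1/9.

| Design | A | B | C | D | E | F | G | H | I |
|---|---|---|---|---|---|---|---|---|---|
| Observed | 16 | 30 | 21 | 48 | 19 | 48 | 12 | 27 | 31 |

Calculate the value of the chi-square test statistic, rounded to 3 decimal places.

48.000

Under H₀ each category has probability 1/9, so each expected count is 252/9 = 28.
A: (16 − 28)²/28 = 144/28 = 5.1429
B: (30 − 28)²/28 = 4/28 = 0.1429
C: (21 − 28)²/28 = 49/28 = 1.7500
D: (48 − 28)²/28 = 400/28 = 14.2857
E: (19 − 28)²/28 = 81/28 = 2.8929
F: (48 − 28)²/28 = 400/28 = 14.2857
G: (12 − 28)²/28 = 256/28 = 9.1429
H: (27 − 28)²/28 = 1/28 = 0.0357
I: (31 − 28)²/28 = 9/28 = 0.3214
Sum = 48.000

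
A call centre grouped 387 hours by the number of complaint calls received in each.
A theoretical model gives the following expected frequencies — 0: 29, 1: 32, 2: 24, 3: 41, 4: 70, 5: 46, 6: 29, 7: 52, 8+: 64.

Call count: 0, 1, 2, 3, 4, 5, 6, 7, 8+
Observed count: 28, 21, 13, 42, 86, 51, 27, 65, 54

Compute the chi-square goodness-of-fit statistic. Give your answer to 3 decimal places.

18.033

0: (28 − 29)²/29 = 1/29 = 0.0345
1: (21 − 32)²/32 = 121/32 = 3.7813
2: (13 − 24)²/24 = 121/24 = 5.0417
3: (42 − 41)²/41 = 1/41 = 0.0244
4: (86 − 70)²/70 = 256/70 = 3.6571
5: (51 − 46)²/46 = 25/46 = 0.5435
6: (27 − 29)²/29 = 4/29 = 0.1379
7: (65 − 52)²/52 = 169/52 = 3.2500
8+: (54 − 64)²/64 = 100/64 = 1.5625
Sum = 18.033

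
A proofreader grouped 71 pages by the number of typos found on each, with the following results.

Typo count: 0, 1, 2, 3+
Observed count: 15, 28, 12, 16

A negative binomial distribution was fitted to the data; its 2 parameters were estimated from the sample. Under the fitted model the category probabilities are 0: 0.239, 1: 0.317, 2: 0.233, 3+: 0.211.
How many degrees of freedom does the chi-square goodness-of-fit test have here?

1

There are k = 4 categories and 2 parameters estimated from the data, so df = 4 − 1 − 2 = 1.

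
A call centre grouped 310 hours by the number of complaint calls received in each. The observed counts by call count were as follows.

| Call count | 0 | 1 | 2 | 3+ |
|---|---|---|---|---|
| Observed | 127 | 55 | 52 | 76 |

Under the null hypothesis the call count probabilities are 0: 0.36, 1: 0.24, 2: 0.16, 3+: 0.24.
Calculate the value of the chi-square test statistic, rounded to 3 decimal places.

Expected counts E_i = n·p_i: 310×0.36 = 111.6, 310×0.24 = 74.4, 310×0.16 = 49.6, 310×0.24 = 74.4.
χ² = (127−111.6)²/111.6 + (55−74.4)²/74.4 + (52−49.6)²/49.6 + (76−74.4)²/74.4
   = 2.1251 + 5.0586 + 0.1161 + 0.0344
Sum = 7.334

7.334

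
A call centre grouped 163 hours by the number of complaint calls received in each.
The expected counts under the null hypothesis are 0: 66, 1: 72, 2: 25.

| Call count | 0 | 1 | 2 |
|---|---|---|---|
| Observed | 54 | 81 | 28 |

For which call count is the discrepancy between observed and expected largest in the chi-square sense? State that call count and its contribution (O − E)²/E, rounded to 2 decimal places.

0, 2.18

cat         O        E   (O−E)²/E
0          54       66      2.182
1          81       72      1.125
2          28       25      0.360
The largest term is for 0: 2.18.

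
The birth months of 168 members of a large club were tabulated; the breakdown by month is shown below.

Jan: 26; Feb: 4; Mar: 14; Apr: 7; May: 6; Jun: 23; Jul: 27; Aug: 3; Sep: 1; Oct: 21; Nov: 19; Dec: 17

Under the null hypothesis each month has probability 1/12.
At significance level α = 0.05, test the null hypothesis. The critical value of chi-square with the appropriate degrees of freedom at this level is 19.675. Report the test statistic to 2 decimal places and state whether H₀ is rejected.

70.00; reject

Under H₀ each category has probability 1/12, so each expected count is 168/12 = 14.
Jan: (26 − 14)²/14 = 144/14 = 10.286
Feb: (4 − 14)²/14 = 100/14 = 7.143
Mar: (14 − 14)²/14 = 0/14 = 0.000
Apr: (7 − 14)²/14 = 49/14 = 3.500
May: (6 − 14)²/14 = 64/14 = 4.571
Jun: (23 − 14)²/14 = 81/14 = 5.786
Jul: (27 − 14)²/14 = 169/14 = 12.071
Aug: (3 − 14)²/14 = 121/14 = 8.643
Sep: (1 − 14)²/14 = 169/14 = 12.071
Oct: (21 − 14)²/14 = 49/14 = 3.500
Nov: (19 − 14)²/14 = 25/14 = 1.786
Dec: (17 − 14)²/14 = 9/14 = 0.643
Sum = 70.00
df = 11. Since 70.00 > 19.675, we reject H₀.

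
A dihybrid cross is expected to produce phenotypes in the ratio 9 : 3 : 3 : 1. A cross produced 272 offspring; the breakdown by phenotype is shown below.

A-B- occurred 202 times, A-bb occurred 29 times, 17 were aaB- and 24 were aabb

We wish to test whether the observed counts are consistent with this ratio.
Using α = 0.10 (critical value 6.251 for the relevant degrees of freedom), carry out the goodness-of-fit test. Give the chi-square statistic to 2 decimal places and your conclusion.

50.73; reject

Ratio total = 16. Expected counts: 272×9/16 = 153, 272×3/16 = 51, 272×3/16 = 51, 272×1/16 = 17.
cat         O        E   (O−E)²/E
A-B-      202      153     15.693
A-bb       29       51      9.490
aaB-       17       51     22.667
aabb       24       17      2.882
Sum = 50.73
df = 3. Since 50.73 > 6.251, we reject H₀.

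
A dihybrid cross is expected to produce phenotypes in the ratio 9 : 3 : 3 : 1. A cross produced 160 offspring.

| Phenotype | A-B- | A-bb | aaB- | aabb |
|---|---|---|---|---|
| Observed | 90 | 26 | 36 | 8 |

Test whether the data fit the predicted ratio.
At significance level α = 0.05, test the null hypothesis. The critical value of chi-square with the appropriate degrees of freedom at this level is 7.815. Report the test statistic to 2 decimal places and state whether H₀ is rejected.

Ratio total = 16. Expected counts: 160×9/16 = 90, 160×3/16 = 30, 160×3/16 = 30, 160×1/16 = 10.
cat         O        E   (O−E)²/E
A-B-       90       90      0.000
A-bb       26       30      0.533
aaB-       36       30      1.200
aabb        8       10      0.400
Sum = 2.13
df = 3. Since 2.13 < 7.815, we do not reject H₀.

2.13; do not reject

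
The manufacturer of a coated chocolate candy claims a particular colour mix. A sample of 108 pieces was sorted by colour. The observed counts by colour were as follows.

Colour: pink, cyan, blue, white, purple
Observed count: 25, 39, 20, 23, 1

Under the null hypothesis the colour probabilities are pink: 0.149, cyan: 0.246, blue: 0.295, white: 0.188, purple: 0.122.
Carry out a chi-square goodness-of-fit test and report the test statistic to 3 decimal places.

Expected counts E_i = n·p_i: 108×0.149 = 16.092, 108×0.246 = 26.568, 108×0.295 = 31.86, 108×0.188 = 20.304, 108×0.122 = 13.176.
cat         O        E   (O−E)²/E
pink       25   16.092     4.9312
cyan       39   26.568     5.8173
blue       20    31.86     4.4149
white      23   20.304     0.3580
purple      1   13.176    11.2519
Sum = 26.773

26.773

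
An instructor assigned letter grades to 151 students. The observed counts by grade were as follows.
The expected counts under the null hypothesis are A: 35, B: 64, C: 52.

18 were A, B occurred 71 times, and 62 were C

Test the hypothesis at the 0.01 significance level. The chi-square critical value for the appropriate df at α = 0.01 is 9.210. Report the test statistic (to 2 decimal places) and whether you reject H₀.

A: (18 − 35)²/35 = 289/35 = 8.257
B: (71 − 64)²/64 = 49/64 = 0.766
C: (62 − 52)²/52 = 100/52 = 1.923
Sum = 10.95
df = 2. Since 10.95 > 9.210, we reject H₀.

10.95; reject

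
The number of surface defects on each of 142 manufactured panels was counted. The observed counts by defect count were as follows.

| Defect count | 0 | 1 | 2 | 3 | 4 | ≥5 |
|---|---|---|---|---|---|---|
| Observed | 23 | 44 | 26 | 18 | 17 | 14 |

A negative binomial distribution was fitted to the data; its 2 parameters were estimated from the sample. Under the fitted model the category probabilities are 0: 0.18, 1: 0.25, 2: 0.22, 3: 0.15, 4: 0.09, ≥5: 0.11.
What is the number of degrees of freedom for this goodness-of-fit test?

3

There are k = 6 categories and 2 parameters estimated from the data, so df = 6 − 1 − 2 = 3.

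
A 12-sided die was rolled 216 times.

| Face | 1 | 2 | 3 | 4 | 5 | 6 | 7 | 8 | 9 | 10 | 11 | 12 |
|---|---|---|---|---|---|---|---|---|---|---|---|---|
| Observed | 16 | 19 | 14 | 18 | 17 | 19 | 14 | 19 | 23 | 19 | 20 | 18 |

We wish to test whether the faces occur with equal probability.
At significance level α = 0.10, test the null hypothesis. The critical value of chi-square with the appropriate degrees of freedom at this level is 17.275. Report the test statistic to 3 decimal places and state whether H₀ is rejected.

3.889; do not reject

Under H₀ each category has probability 1/12, so each expected count is 216/12 = 18.
1: (16 − 18)²/18 = 4/18 = 0.2222
2: (19 − 18)²/18 = 1/18 = 0.0556
3: (14 − 18)²/18 = 16/18 = 0.8889
4: (18 − 18)²/18 = 0/18 = 0.0000
5: (17 − 18)²/18 = 1/18 = 0.0556
6: (19 − 18)²/18 = 1/18 = 0.0556
7: (14 − 18)²/18 = 16/18 = 0.8889
8: (19 − 18)²/18 = 1/18 = 0.0556
9: (23 − 18)²/18 = 25/18 = 1.3889
10: (19 − 18)²/18 = 1/18 = 0.0556
11: (20 − 18)²/18 = 4/18 = 0.2222
12: (18 − 18)²/18 = 0/18 = 0.0000
Sum = 3.889
df = 11. Since 3.889 < 17.275, we do not reject H₀.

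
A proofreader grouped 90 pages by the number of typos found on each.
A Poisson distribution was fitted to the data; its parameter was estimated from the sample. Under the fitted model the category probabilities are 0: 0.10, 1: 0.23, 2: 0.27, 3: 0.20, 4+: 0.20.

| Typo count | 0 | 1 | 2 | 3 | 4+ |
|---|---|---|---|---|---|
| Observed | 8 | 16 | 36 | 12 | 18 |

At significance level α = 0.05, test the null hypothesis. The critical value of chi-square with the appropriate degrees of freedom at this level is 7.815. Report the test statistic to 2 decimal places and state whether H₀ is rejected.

Expected counts E_i = n·p_i: 90×0.10 = 9, 90×0.23 = 20.7, 90×0.27 = 24.3, 90×0.20 = 18, 90×0.20 = 18.
0: (8 − 9)²/9 = 1/9 = 0.111
1: (16 − 20.7)²/20.7 = 22.09/20.7 = 1.067
2: (36 − 24.3)²/24.3 = 136.89/24.3 = 5.633
3: (12 − 18)²/18 = 36/18 = 2.000
4+: (18 − 18)²/18 = 0/18 = 0.000
Sum = 8.81
df = 3. Since 8.81 > 7.815, we reject H₀.

8.81; reject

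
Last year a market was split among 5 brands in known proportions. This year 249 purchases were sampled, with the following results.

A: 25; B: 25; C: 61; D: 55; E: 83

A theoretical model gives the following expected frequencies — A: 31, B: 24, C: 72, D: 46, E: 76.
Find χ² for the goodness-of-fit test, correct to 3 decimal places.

5.289

χ² = (25−31)²/31 + (25−24)²/24 + (61−72)²/72 + (55−46)²/46 + (83−76)²/76
   = 1.1613 + 0.0417 + 1.6806 + 1.7609 + 0.6447
Sum = 5.289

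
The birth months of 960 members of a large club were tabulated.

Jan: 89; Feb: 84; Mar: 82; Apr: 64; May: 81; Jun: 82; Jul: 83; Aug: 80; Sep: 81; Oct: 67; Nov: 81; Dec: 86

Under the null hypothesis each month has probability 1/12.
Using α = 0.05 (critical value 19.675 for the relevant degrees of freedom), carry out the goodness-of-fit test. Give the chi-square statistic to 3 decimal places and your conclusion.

7.225; do not reject

Expected count for each of the 12 categories: 960/12 = 80.
cat         O        E   (O−E)²/E
Jan        89       80     1.0125
Feb        84       80     0.2000
Mar        82       80     0.0500
Apr        64       80     3.2000
May        81       80     0.0125
Jun        82       80     0.0500
Jul        83       80     0.1125
Aug        80       80     0.0000
Sep        81       80     0.0125
Oct        67       80     2.1125
Nov        81       80     0.0125
Dec        86       80     0.4500
Sum = 7.225
df = 11. Since 7.225 < 19.675, we do not reject H₀.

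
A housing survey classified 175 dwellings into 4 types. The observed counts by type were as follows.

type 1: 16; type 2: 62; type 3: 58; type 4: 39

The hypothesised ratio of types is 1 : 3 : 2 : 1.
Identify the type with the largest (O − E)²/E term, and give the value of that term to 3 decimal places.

type 4, 7.840

Ratio total = 7. Expected counts: 175×1/7 = 25, 175×3/7 = 75, 175×2/7 = 50, 175×1/7 = 25.
χ² = (16−25)²/25 + (62−75)²/75 + (58−50)²/50 + (39−25)²/25
   = 3.2400 + 2.2533 + 1.2800 + 7.8400
The largest term is for type 4: 7.840.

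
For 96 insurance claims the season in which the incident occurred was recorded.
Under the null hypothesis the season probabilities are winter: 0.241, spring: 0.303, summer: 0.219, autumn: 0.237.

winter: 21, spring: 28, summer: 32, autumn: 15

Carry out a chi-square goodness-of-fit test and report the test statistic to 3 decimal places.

Expected counts E_i = n·p_i: 96×0.241 = 23.136, 96×0.303 = 29.088, 96×0.219 = 21.024, 96×0.237 = 22.752.
winter: (21 − 23.136)²/23.136 = 4.562496/23.136 = 0.1972
spring: (28 − 29.088)²/29.088 = 1.183744/29.088 = 0.0407
summer: (32 − 21.024)²/21.024 = 120.472576/21.024 = 5.7302
autumn: (15 − 22.752)²/22.752 = 60.093504/22.752 = 2.6412
Sum = 8.609

8.609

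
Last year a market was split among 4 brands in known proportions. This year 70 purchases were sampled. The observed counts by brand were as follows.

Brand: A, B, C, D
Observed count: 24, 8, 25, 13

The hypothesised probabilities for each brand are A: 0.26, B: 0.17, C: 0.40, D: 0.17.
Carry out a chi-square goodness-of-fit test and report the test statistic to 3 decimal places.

3.550

Expected counts E_i = n·p_i: 70×0.26 = 18.2, 70×0.17 = 11.9, 70×0.40 = 28, 70×0.17 = 11.9.
cat         O        E   (O−E)²/E
A          24     18.2     1.8484
B           8     11.9     1.2782
C          25       28     0.3214
D          13     11.9     0.1017
Sum = 3.550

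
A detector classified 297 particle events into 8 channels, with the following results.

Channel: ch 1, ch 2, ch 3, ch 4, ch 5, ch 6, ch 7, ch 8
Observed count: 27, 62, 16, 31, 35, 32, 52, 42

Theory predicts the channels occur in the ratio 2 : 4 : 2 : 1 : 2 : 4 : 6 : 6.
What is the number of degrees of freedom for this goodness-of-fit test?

There are k = 8 categories and no parameters were estimated from the data, so df = 8 − 1 = 7.

7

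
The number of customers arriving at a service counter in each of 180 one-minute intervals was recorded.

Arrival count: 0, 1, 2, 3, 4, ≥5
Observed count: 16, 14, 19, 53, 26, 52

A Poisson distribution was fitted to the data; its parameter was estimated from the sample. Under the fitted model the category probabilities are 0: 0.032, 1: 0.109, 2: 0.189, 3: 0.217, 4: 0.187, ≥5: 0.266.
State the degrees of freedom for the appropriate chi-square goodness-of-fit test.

4

There are k = 6 categories and 1 parameter estimated from the data, so df = 6 − 1 − 1 = 4.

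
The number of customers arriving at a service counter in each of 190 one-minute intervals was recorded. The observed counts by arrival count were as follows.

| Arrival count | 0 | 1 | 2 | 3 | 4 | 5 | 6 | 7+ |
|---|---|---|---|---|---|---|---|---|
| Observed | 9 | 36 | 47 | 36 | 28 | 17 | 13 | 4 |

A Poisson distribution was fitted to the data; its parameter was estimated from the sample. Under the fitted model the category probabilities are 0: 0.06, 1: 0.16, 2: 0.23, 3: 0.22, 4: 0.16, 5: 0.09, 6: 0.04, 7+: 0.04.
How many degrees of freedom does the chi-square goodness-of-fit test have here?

There are k = 8 categories and 1 parameter estimated from the data, so df = 8 − 1 − 1 = 6.

6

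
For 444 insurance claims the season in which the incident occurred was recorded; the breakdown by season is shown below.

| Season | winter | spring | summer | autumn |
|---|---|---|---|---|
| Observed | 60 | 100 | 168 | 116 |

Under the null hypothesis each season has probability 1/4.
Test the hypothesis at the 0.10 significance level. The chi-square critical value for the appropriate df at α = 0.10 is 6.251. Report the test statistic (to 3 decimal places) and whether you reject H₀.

54.018; reject

Under H₀ each category has probability 1/4, so each expected count is 444/4 = 111.
cat         O        E   (O−E)²/E
winter     60      111    23.4324
spring    100      111     1.0901
summer    168      111    29.2703
autumn    116      111     0.2252
Sum = 54.018
df = 3. Since 54.018 > 6.251, we reject H₀.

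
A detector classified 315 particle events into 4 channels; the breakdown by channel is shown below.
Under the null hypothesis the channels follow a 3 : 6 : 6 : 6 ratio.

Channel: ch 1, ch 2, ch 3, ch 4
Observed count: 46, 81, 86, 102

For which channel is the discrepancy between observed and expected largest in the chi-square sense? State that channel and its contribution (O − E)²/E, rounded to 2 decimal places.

ch 4, 1.60

Ratio total = 21. Expected counts: 315×3/21 = 45, 315×6/21 = 90, 315×6/21 = 90, 315×6/21 = 90.
cat         O        E   (O−E)²/E
ch 1       46       45      0.022
ch 2       81       90      0.900
ch 3       86       90      0.178
ch 4      102       90      1.600
The largest term is for ch 4: 1.60.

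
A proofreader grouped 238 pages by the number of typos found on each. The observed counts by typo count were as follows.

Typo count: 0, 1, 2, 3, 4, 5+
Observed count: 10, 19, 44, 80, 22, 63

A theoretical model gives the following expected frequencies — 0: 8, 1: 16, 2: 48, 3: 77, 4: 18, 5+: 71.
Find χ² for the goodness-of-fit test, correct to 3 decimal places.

3.303

cat         O        E   (O−E)²/E
0          10        8     0.5000
1          19       16     0.5625
2          44       48     0.3333
3          80       77     0.1169
4          22       18     0.8889
5+         63       71     0.9014
Sum = 3.303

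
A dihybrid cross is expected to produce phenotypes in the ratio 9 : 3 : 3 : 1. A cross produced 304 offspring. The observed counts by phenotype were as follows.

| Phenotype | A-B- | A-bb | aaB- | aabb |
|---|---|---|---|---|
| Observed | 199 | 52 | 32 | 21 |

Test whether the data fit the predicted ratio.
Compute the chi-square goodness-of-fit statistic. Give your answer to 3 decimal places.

16.199

Ratio total = 16. Expected counts: 304×9/16 = 171, 304×3/16 = 57, 304×3/16 = 57, 304×1/16 = 19.
χ² = (199−171)²/171 + (52−57)²/57 + (32−57)²/57 + (21−19)²/19
   = 4.5848 + 0.4386 + 10.9649 + 0.2105
Sum = 16.199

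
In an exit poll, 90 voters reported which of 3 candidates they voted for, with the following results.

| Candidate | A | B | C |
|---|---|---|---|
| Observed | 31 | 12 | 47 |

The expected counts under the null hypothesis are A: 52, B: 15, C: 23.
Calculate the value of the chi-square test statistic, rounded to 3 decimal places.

34.124

A: (31 − 52)²/52 = 441/52 = 8.4808
B: (12 − 15)²/15 = 9/15 = 0.6000
C: (47 − 23)²/23 = 576/23 = 25.0435
Sum = 34.124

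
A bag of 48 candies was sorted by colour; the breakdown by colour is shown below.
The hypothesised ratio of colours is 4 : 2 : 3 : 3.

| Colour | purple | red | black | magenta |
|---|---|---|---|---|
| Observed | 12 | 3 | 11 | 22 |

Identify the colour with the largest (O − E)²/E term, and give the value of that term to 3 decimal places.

magenta, 8.333

Ratio total = 12. Expected counts: 48×4/12 = 16, 48×2/12 = 8, 48×3/12 = 12, 48×3/12 = 12.
cat          O        E   (O−E)²/E
purple      12       16     1.0000
red          3        8     3.1250
black       11       12     0.0833
magenta     22       12     8.3333
The largest term is for magenta: 8.333.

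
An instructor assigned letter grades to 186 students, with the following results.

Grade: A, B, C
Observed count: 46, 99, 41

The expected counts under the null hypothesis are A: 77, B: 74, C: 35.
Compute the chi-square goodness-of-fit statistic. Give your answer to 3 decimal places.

χ² = (46−77)²/77 + (99−74)²/74 + (41−35)²/35
   = 12.4805 + 8.4459 + 1.0286
Sum = 21.955

21.955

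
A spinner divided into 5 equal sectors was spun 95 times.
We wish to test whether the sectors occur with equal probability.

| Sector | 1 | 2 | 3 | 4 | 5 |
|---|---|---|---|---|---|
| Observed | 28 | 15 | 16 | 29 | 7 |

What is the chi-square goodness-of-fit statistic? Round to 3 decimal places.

18.421

Expected count for each of the 5 categories: 95/5 = 19.
1: (28 − 19)²/19 = 81/19 = 4.2632
2: (15 − 19)²/19 = 16/19 = 0.8421
3: (16 − 19)²/19 = 9/19 = 0.4737
4: (29 − 19)²/19 = 100/19 = 5.2632
5: (7 − 19)²/19 = 144/19 = 7.5789
Sum = 18.421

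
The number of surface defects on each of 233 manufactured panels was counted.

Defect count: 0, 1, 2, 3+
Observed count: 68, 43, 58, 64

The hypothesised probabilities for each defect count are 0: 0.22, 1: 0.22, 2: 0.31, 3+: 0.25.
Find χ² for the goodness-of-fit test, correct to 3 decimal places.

Expected counts E_i = n·p_i: 233×0.22 = 51.26, 233×0.22 = 51.26, 233×0.31 = 72.23, 233×0.25 = 58.25.
χ² = (68−51.26)²/51.26 + (43−51.26)²/51.26 + (58−72.23)²/72.23 + (64−58.25)²/58.25
   = 5.4668 + 1.3310 + 2.8034 + 0.5676
Sum = 10.169

10.169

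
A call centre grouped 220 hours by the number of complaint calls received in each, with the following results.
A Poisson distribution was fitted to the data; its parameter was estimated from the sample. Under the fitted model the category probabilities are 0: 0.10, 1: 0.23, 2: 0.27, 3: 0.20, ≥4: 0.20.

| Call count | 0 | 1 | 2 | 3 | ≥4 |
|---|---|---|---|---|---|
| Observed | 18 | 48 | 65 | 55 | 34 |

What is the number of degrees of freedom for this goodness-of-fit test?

There are k = 5 categories and 1 parameter estimated from the data, so df = 5 − 1 − 1 = 3.

3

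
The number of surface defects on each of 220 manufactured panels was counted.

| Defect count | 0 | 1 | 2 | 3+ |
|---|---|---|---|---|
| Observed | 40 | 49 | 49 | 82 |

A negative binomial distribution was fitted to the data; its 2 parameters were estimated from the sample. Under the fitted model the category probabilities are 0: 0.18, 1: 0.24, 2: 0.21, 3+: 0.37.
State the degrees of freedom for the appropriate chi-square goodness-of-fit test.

There are k = 4 categories and 2 parameters estimated from the data, so df = 4 − 1 − 2 = 1.

1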